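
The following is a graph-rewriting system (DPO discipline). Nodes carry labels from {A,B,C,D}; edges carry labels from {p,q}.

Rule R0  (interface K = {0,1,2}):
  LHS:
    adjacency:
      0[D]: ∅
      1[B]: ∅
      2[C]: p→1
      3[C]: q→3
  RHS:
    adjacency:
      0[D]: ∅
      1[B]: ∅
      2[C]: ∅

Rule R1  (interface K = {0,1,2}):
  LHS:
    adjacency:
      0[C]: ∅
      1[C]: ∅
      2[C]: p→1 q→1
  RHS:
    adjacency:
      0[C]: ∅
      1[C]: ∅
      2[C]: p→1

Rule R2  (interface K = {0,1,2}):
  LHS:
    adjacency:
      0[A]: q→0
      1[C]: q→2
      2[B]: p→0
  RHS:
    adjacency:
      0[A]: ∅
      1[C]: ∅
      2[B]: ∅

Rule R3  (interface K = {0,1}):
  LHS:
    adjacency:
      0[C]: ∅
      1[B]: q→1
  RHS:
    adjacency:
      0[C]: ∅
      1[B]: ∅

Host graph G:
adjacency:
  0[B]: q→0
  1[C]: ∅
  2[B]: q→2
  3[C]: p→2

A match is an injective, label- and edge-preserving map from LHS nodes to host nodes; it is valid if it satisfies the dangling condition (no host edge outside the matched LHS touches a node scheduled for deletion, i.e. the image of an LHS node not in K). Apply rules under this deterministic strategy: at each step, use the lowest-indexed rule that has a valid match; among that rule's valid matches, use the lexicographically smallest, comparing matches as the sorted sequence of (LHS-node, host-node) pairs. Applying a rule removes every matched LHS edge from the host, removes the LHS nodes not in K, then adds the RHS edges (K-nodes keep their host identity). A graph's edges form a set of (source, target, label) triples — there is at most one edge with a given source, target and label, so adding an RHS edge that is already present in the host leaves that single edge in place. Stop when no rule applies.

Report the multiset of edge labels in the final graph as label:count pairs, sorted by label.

[0] host  ⇒  4 nodes, 3 edges  {0-q->0 2-q->2 3-p->2}
[1] R3 @ {0↦1, 1↦0}  ⇒  4 nodes, 2 edges  {2-q->2 3-p->2}
[2] R3 @ {0↦1, 1↦2}  ⇒  4 nodes, 1 edges  {3-p->2}
halt: no rule applies after step 2
NF edges: [(3, 2, 'p')]

Answer: p:1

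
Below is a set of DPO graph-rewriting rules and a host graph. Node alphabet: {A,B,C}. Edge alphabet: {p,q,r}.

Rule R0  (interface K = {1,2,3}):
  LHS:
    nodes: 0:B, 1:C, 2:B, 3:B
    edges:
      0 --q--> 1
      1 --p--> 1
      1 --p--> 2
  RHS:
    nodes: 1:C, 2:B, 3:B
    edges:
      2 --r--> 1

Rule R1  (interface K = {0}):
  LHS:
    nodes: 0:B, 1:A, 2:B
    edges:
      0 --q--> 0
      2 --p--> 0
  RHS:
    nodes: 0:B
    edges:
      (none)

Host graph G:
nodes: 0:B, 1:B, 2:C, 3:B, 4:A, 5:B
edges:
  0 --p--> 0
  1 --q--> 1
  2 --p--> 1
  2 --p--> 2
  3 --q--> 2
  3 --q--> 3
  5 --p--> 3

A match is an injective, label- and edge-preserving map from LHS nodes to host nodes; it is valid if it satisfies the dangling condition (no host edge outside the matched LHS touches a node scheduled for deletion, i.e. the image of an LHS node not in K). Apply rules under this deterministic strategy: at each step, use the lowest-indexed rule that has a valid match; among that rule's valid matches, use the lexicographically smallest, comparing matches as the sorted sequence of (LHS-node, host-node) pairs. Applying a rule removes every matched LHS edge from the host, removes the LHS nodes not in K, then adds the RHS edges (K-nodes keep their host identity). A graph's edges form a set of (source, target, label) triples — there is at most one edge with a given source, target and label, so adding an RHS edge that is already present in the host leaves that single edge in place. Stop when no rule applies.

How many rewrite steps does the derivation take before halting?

initial: |V|=6 |E|=7  E = 0-p->0 1-q->1 2-p->1 2-p->2 3-q->2 3-q->3 5-p->3
step 1: apply R1 at {0↦3, 1↦4, 2↦5}  → |V|=4 |E|=5  E = 0-p->0 1-q->1 2-p->1 2-p->2 3-q->2
step 2: apply R0 at {0↦3, 1↦2, 2↦1, 3↦0}  → |V|=3 |E|=3  E = 0-p->0 1-q->1 1-r->2
normal form: no rule applies after step 2

Answer: 2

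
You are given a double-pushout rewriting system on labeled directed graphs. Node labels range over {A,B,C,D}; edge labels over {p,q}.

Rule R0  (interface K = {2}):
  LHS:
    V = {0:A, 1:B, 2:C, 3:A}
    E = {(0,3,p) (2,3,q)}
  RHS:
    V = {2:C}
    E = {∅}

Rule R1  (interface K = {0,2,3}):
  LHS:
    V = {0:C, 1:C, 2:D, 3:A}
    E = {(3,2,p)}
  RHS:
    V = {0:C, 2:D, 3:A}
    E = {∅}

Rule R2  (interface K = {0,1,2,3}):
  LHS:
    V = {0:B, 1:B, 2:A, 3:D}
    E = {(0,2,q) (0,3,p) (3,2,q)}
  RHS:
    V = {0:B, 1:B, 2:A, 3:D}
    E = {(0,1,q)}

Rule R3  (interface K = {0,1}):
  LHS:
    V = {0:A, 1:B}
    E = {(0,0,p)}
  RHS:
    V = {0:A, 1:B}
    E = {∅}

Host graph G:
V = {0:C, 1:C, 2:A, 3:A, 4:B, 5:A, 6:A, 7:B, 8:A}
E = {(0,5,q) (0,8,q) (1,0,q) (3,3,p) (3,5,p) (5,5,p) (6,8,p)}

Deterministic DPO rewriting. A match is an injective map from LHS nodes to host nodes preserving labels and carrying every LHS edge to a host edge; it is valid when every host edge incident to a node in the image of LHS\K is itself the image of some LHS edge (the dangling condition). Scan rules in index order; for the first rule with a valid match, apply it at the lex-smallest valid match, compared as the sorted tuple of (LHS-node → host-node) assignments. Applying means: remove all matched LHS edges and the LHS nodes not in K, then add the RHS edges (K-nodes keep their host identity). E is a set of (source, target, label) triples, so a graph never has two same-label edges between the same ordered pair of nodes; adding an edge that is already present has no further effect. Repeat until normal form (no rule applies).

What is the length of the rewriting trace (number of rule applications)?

Answer: 4

Derivation:
initial: |V|=9 |E|=7  E = 0-q->5 0-q->8 1-q->0 3-p->3 3-p->5 5-p->5 6-p->8
step 1: apply R0 at {0↦6, 1↦4, 2↦0, 3↦8}  → |V|=6 |E|=5  E = 0-q->5 1-q->0 3-p->3 3-p->5 5-p->5
step 2: apply R3 at {0↦3, 1↦7}  → |V|=6 |E|=4  E = 0-q->5 1-q->0 3-p->5 5-p->5
step 3: apply R3 at {0↦5, 1↦7}  → |V|=6 |E|=3  E = 0-q->5 1-q->0 3-p->5
step 4: apply R0 at {0↦3, 1↦7, 2↦0, 3↦5}  → |V|=3 |E|=1  E = 1-q->0
final graph: no rule applies after step 4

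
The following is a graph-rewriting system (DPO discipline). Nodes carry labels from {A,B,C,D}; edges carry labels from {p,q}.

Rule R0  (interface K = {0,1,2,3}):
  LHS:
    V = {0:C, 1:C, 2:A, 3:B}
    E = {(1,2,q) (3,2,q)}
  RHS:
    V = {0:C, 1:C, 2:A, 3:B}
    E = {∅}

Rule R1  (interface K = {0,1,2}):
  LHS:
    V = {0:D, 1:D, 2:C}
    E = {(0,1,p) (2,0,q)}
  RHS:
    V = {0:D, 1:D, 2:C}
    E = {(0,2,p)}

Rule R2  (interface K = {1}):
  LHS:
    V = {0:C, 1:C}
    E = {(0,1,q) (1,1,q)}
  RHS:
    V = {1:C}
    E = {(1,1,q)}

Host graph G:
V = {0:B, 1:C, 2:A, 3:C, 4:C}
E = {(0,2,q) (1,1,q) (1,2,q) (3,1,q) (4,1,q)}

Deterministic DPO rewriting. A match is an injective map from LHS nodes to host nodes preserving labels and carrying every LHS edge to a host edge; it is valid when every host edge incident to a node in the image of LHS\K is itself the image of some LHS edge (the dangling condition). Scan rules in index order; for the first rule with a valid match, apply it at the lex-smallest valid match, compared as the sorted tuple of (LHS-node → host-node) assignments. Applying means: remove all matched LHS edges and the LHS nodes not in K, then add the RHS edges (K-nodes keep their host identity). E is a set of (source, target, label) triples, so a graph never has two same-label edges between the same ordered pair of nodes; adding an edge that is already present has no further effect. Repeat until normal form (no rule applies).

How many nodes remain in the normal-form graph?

Answer: 3

Derivation:
[0] host  ⇒  5 nodes, 5 edges  {0-q->2 1-q->1 1-q->2 3-q->1 4-q->1}
[1] R0 @ {0↦3, 1↦1, 2↦2, 3↦0}  ⇒  5 nodes, 3 edges  {1-q->1 3-q->1 4-q->1}
[2] R2 @ {0↦3, 1↦1}  ⇒  4 nodes, 2 edges  {1-q->1 4-q->1}
[3] R2 @ {0↦4, 1↦1}  ⇒  3 nodes, 1 edges  {1-q->1}
halt: no rule applies after step 3
NF nodes: {0:B, 1:C, 2:A}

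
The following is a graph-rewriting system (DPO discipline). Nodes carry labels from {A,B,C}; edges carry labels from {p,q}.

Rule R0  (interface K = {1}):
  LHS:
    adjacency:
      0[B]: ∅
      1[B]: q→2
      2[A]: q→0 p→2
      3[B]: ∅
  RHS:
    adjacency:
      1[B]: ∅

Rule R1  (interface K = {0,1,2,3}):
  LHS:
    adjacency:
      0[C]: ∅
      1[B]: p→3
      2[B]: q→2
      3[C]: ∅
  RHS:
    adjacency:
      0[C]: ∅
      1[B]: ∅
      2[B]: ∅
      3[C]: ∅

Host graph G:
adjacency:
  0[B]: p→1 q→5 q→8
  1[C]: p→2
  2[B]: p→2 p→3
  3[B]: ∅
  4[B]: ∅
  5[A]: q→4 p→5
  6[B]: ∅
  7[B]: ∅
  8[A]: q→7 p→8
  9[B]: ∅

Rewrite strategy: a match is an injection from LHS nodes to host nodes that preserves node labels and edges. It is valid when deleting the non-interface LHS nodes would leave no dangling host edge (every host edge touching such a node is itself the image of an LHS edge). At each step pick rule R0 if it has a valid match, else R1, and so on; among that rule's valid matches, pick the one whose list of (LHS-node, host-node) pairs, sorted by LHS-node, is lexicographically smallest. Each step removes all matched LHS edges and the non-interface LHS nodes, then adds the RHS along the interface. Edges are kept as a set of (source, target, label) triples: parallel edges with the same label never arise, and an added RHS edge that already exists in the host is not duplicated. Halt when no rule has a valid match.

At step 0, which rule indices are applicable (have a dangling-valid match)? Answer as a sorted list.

R0: 4 valid matches — {0↦4, 1↦0, 2↦5, 3↦6}, {0↦4, 1↦0, 2↦5, 3↦9}, {0↦7, 1↦0, 2↦8, 3↦6} (+1 more)
R1: no valid match — LHS pattern not found

Answer: [R0]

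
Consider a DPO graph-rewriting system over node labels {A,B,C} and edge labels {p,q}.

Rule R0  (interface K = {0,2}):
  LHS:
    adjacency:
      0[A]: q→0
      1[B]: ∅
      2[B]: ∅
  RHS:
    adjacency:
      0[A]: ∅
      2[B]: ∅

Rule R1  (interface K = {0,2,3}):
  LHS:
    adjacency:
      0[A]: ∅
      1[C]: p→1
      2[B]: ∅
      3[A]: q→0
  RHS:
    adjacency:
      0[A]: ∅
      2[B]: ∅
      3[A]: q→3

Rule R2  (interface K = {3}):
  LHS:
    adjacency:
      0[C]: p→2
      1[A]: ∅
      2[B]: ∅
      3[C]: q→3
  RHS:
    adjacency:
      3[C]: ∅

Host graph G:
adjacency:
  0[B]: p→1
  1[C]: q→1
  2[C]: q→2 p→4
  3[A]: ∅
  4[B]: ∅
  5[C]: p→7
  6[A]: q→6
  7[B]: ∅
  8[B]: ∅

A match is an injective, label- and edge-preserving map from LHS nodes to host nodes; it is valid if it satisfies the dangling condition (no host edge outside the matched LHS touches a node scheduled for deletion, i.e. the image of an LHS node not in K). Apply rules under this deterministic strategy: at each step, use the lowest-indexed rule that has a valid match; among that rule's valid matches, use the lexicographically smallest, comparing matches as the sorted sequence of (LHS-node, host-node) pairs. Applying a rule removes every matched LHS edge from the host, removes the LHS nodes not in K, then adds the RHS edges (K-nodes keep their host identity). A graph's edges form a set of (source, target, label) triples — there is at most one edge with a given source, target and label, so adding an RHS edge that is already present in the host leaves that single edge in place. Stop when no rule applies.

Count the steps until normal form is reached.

initial: |V|=9 |E|=6  E = 0-p->1 1-q->1 2-q->2 2-p->4 5-p->7 6-q->6
step 1: apply R0 at {0↦6, 1↦8, 2↦0}  → |V|=8 |E|=5  E = 0-p->1 1-q->1 2-q->2 2-p->4 5-p->7
step 2: apply R2 at {0↦5, 1↦3, 2↦7, 3↦1}  → |V|=5 |E|=3  E = 0-p->1 2-q->2 2-p->4
normal form: no rule applies after step 2

Answer: 2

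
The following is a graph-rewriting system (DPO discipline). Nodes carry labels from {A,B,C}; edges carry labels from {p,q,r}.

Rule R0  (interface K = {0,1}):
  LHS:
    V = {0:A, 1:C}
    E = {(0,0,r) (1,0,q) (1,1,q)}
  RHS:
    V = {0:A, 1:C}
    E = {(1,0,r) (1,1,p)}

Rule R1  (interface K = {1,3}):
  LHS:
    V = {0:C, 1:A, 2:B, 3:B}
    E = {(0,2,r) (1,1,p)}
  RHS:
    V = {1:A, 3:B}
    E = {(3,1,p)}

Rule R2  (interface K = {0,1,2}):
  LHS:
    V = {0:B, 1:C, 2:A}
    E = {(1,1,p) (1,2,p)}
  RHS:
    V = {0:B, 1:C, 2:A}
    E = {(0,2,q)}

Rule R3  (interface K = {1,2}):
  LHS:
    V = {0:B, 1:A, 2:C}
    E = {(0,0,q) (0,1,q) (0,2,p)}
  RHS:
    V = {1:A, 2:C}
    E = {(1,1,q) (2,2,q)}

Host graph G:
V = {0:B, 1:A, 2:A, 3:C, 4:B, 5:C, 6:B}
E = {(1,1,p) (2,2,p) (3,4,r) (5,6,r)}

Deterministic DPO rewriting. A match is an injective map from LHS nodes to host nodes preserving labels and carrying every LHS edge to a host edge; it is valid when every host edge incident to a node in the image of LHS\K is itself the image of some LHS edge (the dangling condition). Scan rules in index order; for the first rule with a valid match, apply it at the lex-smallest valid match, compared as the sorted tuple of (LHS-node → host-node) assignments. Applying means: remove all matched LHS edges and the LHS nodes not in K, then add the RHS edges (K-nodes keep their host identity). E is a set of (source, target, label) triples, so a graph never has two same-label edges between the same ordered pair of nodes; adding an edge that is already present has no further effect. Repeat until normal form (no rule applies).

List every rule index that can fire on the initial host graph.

Answer: [R1]

Derivation:
R0: no valid match — LHS pattern not found
R1: 8 valid matches — {0↦3, 1↦1, 2↦4, 3↦0}, {0↦3, 1↦1, 2↦4, 3↦6}, {0↦3, 1↦2, 2↦4, 3↦0} (+5 more)
R2: no valid match — LHS pattern not found
R3: no valid match — LHS pattern not found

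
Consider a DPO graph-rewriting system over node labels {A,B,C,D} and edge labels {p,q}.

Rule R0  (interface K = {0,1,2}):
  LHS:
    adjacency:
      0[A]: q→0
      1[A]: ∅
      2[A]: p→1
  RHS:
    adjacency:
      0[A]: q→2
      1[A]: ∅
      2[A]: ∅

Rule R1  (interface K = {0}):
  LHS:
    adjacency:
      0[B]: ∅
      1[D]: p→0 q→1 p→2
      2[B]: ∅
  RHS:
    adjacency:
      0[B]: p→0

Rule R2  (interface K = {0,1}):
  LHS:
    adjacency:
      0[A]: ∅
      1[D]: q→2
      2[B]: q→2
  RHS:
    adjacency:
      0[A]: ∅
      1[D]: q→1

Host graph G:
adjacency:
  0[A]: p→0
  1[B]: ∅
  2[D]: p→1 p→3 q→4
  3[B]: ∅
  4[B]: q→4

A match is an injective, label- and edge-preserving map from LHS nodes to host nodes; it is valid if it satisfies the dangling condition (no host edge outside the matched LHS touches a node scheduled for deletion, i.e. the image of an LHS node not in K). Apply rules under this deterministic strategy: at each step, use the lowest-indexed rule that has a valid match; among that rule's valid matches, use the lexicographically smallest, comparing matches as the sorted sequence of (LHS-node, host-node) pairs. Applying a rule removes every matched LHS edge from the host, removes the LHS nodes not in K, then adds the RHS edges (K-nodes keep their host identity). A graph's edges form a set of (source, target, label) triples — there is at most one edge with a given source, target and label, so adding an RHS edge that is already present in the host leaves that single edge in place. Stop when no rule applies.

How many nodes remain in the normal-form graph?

[0] host  ⇒  5 nodes, 5 edges  {0-p->0 2-p->1 2-p->3 2-q->4 4-q->4}
[1] R2 @ {0↦0, 1↦2, 2↦4}  ⇒  4 nodes, 4 edges  {0-p->0 2-p->1 2-q->2 2-p->3}
[2] R1 @ {0↦1, 1↦2, 2↦3}  ⇒  2 nodes, 2 edges  {0-p->0 1-p->1}
halt: no rule applies after step 2
NF nodes: {0:A, 1:B}

Answer: 2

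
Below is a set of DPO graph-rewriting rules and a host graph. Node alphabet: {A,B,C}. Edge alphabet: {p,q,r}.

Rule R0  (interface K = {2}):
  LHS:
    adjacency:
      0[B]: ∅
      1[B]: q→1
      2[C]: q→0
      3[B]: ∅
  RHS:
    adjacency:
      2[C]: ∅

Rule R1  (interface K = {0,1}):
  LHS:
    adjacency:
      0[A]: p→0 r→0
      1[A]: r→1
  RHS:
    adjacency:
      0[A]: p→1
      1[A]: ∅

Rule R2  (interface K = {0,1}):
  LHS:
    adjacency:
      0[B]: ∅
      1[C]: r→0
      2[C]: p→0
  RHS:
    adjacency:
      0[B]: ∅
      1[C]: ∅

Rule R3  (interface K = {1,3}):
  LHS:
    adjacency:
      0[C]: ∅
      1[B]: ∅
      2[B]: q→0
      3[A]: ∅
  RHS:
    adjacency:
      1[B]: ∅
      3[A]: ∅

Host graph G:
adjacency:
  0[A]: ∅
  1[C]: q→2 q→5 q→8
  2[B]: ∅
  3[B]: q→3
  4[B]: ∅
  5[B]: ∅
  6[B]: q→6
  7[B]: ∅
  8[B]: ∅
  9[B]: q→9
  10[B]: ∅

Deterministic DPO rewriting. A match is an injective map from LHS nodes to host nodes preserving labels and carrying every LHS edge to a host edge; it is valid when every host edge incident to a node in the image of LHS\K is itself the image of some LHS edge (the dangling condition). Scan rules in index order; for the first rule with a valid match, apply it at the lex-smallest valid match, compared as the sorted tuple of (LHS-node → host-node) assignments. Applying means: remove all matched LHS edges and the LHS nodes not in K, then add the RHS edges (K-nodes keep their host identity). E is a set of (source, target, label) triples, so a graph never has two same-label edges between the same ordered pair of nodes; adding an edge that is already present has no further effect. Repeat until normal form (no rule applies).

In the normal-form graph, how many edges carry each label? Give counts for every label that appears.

Answer: (no edges)

Steps:
start.  V:11 E:6  edges: 1-q->2 1-q->5 1-q->8 3-q->3 6-q->6 9-q->9
1. fire R0 via {0↦2, 1↦3, 2↦1, 3↦4}  →  V:8 E:4  edges: 1-q->5 1-q->8 6-q->6 9-q->9
2. fire R0 via {0↦5, 1↦6, 2↦1, 3↦7}  →  V:5 E:2  edges: 1-q->8 9-q->9
3. fire R0 via {0↦8, 1↦9, 2↦1, 3↦10}  →  V:2 E:0  edges: ∅
final graph: no rule applies after step 3
NF edges: []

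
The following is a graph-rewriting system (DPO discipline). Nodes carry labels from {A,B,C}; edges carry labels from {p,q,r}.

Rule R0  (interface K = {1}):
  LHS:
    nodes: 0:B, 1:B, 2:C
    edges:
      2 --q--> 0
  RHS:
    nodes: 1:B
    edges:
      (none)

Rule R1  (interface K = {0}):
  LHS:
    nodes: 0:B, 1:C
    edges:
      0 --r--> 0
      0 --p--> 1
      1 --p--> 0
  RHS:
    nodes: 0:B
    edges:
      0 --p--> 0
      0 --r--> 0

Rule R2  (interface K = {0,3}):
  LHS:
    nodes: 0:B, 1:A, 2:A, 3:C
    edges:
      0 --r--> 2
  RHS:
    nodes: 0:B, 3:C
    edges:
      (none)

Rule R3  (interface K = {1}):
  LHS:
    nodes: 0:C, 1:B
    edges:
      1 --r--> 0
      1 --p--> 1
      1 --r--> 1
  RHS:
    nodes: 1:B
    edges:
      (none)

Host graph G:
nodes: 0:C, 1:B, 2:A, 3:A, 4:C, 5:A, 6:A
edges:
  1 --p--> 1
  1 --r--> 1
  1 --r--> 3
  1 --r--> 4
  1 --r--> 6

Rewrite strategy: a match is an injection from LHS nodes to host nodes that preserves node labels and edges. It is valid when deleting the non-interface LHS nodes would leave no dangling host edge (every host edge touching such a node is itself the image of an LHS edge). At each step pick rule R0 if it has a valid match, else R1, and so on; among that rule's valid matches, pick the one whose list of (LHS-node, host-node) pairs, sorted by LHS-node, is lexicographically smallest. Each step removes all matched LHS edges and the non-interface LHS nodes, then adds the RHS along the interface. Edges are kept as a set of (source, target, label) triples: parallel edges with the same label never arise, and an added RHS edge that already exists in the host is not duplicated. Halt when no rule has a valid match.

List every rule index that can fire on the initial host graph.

R0: no valid match — LHS pattern not found
R1: no valid match — LHS pattern not found
R2: 8 valid matches — {0↦1, 1↦2, 2↦3, 3↦0}, {0↦1, 1↦2, 2↦3, 3↦4}, {0↦1, 1↦2, 2↦6, 3↦0} (+5 more)
R3: 1 valid match — {0↦4, 1↦1}

Answer: [R2,R3]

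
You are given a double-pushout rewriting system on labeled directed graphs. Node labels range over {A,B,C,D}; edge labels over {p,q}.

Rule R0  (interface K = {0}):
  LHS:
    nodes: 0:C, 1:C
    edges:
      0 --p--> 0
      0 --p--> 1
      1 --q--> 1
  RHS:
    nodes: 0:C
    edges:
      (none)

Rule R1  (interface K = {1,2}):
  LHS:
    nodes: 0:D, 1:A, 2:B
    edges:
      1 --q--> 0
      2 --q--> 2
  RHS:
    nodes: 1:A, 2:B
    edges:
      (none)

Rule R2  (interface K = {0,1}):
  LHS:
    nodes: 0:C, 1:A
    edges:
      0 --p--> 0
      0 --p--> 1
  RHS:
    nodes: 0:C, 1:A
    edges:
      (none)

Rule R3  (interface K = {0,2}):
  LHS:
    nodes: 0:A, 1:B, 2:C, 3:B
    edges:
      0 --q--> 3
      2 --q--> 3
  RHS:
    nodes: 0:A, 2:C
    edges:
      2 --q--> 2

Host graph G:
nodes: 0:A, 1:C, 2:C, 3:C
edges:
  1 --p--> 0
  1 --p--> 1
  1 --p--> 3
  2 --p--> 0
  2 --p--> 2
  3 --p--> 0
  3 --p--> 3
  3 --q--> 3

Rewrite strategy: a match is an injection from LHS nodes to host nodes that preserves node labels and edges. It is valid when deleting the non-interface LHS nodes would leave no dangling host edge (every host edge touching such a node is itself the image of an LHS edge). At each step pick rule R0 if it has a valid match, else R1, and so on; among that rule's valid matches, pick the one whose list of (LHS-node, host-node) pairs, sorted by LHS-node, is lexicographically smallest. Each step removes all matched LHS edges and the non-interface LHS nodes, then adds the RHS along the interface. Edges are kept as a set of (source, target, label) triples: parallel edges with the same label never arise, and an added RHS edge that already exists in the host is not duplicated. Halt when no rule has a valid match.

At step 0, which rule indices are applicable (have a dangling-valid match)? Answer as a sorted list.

Answer: [R2]

Derivation:
R0: no valid match — 1 raw match, all fail dangling condition
R1: no valid match — LHS pattern not found
R2: 3 valid matches — {0↦1, 1↦0}, {0↦2, 1↦0}, {0↦3, 1↦0}
R3: no valid match — LHS pattern not found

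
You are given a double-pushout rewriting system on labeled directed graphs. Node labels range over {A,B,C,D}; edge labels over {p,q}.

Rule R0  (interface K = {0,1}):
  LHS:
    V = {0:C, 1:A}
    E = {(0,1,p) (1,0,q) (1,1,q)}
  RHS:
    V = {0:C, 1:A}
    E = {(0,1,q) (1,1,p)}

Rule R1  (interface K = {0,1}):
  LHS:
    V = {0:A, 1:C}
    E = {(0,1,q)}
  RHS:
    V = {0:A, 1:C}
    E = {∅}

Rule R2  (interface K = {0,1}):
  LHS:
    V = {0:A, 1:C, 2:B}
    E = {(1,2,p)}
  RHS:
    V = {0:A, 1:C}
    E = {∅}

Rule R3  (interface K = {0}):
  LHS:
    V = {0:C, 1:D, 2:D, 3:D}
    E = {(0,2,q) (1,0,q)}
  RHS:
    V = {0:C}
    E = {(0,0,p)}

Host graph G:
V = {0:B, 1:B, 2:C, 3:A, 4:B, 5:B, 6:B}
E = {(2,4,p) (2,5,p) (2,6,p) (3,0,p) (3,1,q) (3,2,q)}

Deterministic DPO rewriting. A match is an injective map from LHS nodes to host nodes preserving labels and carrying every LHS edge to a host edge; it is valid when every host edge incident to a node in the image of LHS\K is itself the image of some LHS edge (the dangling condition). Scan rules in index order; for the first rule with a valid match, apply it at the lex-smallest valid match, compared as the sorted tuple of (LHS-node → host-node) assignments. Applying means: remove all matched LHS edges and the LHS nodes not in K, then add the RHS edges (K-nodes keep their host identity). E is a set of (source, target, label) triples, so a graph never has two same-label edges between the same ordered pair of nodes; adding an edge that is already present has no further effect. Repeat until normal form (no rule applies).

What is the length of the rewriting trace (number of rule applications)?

[0] host  ⇒  7 nodes, 6 edges  {2-p->4 2-p->5 2-p->6 3-p->0 3-q->1 3-q->2}
[1] R1 @ {0↦3, 1↦2}  ⇒  7 nodes, 5 edges  {2-p->4 2-p->5 2-p->6 3-p->0 3-q->1}
[2] R2 @ {0↦3, 1↦2, 2↦4}  ⇒  6 nodes, 4 edges  {2-p->5 2-p->6 3-p->0 3-q->1}
[3] R2 @ {0↦3, 1↦2, 2↦5}  ⇒  5 nodes, 3 edges  {2-p->6 3-p->0 3-q->1}
[4] R2 @ {0↦3, 1↦2, 2↦6}  ⇒  4 nodes, 2 edges  {3-p->0 3-q->1}
final graph: no rule applies after step 4

Answer: 4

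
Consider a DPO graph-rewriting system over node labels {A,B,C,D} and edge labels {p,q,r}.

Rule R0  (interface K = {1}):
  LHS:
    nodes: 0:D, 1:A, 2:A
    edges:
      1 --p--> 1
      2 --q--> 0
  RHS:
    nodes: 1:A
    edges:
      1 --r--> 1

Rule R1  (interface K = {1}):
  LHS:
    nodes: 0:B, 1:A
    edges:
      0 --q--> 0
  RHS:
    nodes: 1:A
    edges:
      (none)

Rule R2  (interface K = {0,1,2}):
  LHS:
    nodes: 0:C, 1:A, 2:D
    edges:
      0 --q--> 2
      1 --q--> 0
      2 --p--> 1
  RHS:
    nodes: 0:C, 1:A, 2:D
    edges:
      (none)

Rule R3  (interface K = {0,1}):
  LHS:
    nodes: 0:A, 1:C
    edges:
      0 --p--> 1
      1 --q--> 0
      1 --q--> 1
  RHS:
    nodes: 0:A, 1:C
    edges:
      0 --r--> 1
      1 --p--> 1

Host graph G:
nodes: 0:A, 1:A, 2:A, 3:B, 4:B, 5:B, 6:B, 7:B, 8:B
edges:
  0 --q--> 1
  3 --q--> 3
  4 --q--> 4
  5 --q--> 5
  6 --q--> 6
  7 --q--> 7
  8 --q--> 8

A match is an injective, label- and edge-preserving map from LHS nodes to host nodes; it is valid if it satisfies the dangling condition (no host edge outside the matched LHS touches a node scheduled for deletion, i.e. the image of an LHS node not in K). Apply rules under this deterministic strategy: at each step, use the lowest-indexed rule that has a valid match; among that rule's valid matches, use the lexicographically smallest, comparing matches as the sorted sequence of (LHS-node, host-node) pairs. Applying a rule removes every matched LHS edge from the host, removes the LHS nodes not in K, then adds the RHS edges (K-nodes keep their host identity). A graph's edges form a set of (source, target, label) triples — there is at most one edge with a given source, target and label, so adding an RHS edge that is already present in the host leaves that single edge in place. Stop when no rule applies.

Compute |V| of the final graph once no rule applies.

Answer: 3

Rewrite trace:
initial: |V|=9 |E|=7  E = 0-q->1 3-q->3 4-q->4 5-q->5 6-q->6 7-q->7 8-q->8
step 1: apply R1 at {0↦3, 1↦0}  → |V|=8 |E|=6  E = 0-q->1 4-q->4 5-q->5 6-q->6 7-q->7 8-q->8
step 2: apply R1 at {0↦4, 1↦0}  → |V|=7 |E|=5  E = 0-q->1 5-q->5 6-q->6 7-q->7 8-q->8
step 3: apply R1 at {0↦5, 1↦0}  → |V|=6 |E|=4  E = 0-q->1 6-q->6 7-q->7 8-q->8
step 4: apply R1 at {0↦6, 1↦0}  → |V|=5 |E|=3  E = 0-q->1 7-q->7 8-q->8
step 5: apply R1 at {0↦7, 1↦0}  → |V|=4 |E|=2  E = 0-q->1 8-q->8
step 6: apply R1 at {0↦8, 1↦0}  → |V|=3 |E|=1  E = 0-q->1
normal form: no rule applies after step 6
NF nodes: {0:A, 1:A, 2:A}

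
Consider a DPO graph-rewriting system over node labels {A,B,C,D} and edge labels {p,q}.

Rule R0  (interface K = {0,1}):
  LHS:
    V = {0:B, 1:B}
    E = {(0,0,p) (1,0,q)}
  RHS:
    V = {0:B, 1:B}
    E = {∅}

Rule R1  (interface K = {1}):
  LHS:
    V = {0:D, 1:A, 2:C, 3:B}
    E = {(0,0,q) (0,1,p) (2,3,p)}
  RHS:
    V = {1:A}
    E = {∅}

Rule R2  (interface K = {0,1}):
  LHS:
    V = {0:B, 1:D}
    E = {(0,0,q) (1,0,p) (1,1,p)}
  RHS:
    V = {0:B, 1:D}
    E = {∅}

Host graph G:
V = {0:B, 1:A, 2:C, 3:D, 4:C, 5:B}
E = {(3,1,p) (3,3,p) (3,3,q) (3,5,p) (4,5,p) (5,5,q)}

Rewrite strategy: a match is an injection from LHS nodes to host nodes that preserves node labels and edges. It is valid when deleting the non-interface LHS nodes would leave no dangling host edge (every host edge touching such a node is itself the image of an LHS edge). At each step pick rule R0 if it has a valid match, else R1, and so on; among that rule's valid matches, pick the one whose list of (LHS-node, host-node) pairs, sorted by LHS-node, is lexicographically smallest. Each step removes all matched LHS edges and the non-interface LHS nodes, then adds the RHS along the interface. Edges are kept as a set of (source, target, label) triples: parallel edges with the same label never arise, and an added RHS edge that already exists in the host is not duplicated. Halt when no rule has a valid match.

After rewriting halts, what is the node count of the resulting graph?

Answer: 3

Derivation:
initial: |V|=6 |E|=6  E = 3-p->1 3-p->3 3-q->3 3-p->5 4-p->5 5-q->5
step 1: apply R2 at {0↦5, 1↦3}  → |V|=6 |E|=3  E = 3-p->1 3-q->3 4-p->5
step 2: apply R1 at {0↦3, 1↦1, 2↦4, 3↦5}  → |V|=3 |E|=0  E = ∅
final graph: no rule applies after step 2
NF nodes: {0:B, 1:A, 2:C}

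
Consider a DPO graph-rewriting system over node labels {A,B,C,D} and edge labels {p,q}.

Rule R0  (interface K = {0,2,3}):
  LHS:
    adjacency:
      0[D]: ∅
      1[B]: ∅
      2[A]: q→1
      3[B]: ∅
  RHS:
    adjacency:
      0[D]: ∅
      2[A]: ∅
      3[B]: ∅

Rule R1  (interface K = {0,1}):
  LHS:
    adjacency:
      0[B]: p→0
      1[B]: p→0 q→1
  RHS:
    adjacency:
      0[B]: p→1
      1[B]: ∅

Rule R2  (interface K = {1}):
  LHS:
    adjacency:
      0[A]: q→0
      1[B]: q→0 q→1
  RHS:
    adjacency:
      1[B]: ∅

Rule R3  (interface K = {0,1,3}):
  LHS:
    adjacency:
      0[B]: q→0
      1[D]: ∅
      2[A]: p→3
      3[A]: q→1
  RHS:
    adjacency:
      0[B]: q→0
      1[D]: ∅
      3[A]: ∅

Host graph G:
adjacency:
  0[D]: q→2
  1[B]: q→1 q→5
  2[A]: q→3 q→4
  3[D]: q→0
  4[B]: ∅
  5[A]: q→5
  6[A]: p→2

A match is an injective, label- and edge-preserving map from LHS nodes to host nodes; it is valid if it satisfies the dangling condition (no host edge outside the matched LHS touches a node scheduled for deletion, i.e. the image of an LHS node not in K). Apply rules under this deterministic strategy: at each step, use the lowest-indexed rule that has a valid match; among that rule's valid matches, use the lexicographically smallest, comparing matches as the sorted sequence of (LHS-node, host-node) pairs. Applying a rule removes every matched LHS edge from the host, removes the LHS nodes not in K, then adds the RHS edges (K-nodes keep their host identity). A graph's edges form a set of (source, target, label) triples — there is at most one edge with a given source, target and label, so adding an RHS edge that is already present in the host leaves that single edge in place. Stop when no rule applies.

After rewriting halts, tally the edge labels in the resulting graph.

Answer: p:1 q:3

Steps:
initial: |V|=7 |E|=8  E = 0-q->2 1-q->1 1-q->5 2-q->3 2-q->4 3-q->0 5-q->5 6-p->2
step 1: apply R0 at {0↦0, 1↦4, 2↦2, 3↦1}  → |V|=6 |E|=7  E = 0-q->2 1-q->1 1-q->5 2-q->3 3-q->0 5-q->5 6-p->2
step 2: apply R2 at {0↦5, 1↦1}  → |V|=5 |E|=4  E = 0-q->2 2-q->3 3-q->0 6-p->2
final graph: no rule applies after step 2
NF edges: [(0, 2, 'q'), (2, 3, 'q'), (3, 0, 'q'), (6, 2, 'p')]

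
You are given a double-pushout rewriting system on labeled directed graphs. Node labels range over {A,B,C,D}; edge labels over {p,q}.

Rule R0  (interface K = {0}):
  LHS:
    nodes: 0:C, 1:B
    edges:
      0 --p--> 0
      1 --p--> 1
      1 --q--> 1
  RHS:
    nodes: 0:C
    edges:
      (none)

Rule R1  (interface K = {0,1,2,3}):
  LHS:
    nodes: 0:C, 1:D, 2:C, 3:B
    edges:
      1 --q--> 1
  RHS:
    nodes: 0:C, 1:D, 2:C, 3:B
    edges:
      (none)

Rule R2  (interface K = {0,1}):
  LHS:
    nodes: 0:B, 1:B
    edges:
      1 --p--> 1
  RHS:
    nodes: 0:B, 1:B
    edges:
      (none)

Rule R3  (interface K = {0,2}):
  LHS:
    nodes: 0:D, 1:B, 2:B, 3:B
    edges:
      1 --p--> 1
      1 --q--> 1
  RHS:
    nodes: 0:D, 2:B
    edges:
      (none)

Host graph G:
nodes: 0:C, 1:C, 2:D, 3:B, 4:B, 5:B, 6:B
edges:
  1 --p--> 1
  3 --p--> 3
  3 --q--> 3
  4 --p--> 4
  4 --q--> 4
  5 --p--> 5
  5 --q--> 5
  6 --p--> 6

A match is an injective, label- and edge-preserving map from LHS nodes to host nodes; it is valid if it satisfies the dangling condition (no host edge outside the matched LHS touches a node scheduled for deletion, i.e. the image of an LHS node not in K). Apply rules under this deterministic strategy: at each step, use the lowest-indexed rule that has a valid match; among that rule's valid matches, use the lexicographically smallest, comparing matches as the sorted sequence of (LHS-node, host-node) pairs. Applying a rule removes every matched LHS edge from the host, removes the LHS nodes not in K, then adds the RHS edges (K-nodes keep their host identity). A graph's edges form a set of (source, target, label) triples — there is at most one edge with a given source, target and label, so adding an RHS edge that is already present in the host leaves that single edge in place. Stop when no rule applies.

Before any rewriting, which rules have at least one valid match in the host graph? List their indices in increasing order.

Answer: [R0,R2]

Rewrite trace:
R0: 3 valid matches — {0↦1, 1↦3}, {0↦1, 1↦4}, {0↦1, 1↦5}
R1: no valid match — LHS pattern not found
R2: 12 valid matches — {0↦3, 1↦4}, {0↦3, 1↦5}, {0↦3, 1↦6} (+9 more)
R3: no valid match — 18 raw matches, all fail dangling condition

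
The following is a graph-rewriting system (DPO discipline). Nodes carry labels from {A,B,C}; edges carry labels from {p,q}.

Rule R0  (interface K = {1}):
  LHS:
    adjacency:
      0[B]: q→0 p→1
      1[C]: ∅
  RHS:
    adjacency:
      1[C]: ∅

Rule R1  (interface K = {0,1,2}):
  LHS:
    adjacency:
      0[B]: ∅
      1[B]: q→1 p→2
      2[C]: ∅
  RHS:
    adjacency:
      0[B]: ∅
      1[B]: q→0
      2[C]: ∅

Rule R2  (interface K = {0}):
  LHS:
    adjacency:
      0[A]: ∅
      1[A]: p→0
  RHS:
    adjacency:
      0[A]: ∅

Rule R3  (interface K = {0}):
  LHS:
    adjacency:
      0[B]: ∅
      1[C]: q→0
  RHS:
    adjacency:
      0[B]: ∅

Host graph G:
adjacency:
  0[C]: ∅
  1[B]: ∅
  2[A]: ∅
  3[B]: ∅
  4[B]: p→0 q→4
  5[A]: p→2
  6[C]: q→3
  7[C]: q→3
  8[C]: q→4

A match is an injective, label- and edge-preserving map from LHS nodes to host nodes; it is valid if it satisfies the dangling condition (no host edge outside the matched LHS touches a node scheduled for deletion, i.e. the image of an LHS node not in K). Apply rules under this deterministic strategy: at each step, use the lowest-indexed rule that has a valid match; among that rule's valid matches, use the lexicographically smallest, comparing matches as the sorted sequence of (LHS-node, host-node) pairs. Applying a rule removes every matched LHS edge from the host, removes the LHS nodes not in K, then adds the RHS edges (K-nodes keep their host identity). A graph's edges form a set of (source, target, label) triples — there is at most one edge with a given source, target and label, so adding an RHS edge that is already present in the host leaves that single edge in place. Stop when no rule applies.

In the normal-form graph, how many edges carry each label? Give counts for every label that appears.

Answer: q:1

Steps:
[0] host  ⇒  9 nodes, 6 edges  {4-p->0 4-q->4 5-p->2 6-q->3 7-q->3 8-q->4}
[1] R1 @ {0↦1, 1↦4, 2↦0}  ⇒  9 nodes, 5 edges  {4-q->1 5-p->2 6-q->3 7-q->3 8-q->4}
[2] R2 @ {0↦2, 1↦5}  ⇒  8 nodes, 4 edges  {4-q->1 6-q->3 7-q->3 8-q->4}
[3] R3 @ {0↦3, 1↦6}  ⇒  7 nodes, 3 edges  {4-q->1 7-q->3 8-q->4}
[4] R3 @ {0↦3, 1↦7}  ⇒  6 nodes, 2 edges  {4-q->1 8-q->4}
[5] R3 @ {0↦4, 1↦8}  ⇒  5 nodes, 1 edges  {4-q->1}
halt: no rule applies after step 5
NF edges: [(4, 1, 'q')]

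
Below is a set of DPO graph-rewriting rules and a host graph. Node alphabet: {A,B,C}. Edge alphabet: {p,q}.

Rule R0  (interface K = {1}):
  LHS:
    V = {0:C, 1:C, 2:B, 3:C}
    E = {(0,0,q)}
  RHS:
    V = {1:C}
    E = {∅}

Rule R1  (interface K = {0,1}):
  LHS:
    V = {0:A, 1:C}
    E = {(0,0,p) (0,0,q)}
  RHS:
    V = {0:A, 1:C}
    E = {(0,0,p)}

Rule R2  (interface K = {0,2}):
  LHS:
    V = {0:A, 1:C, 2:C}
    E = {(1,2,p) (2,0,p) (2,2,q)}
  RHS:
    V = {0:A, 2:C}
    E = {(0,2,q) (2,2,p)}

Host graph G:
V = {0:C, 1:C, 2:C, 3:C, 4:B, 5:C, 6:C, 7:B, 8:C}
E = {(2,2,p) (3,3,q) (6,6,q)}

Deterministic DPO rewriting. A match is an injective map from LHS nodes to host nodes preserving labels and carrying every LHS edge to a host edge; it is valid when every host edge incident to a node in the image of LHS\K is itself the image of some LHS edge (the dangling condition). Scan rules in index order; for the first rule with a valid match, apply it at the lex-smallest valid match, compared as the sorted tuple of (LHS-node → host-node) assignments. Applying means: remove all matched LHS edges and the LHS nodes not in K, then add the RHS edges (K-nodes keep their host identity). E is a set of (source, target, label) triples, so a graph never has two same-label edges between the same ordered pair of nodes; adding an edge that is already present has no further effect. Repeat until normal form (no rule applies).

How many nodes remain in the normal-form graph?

[0] host  ⇒  9 nodes, 3 edges  {2-p->2 3-q->3 6-q->6}
[1] R0 @ {0↦3, 1↦0, 2↦4, 3↦1}  ⇒  6 nodes, 2 edges  {2-p->2 6-q->6}
[2] R0 @ {0↦6, 1↦0, 2↦7, 3↦5}  ⇒  3 nodes, 1 edges  {2-p->2}
halt: no rule applies after step 2
NF nodes: {0:C, 2:C, 8:C}

Answer: 3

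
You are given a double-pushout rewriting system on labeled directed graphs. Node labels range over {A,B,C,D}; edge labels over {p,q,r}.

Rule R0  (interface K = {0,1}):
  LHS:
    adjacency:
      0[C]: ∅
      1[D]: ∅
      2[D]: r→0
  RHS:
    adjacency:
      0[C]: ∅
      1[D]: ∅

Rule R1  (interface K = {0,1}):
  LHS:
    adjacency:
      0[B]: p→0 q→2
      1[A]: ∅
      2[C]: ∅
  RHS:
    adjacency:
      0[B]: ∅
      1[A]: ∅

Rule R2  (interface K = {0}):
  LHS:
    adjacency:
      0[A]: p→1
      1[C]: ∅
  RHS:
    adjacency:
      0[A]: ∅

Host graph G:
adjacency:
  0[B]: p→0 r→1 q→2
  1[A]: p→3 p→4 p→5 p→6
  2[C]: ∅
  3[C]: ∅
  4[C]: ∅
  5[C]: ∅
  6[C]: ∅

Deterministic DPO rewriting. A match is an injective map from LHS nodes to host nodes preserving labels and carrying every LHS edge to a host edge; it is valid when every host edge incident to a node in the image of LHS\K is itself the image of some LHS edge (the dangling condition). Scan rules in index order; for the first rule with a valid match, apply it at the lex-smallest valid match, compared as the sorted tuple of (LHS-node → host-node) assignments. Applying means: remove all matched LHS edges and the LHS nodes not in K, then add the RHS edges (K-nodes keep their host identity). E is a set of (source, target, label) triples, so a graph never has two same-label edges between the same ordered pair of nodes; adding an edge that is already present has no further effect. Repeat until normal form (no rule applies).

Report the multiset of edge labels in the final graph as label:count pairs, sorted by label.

[0] host  ⇒  7 nodes, 7 edges  {0-p->0 0-r->1 0-q->2 1-p->3 1-p->4 1-p->5 1-p->6}
[1] R1 @ {0↦0, 1↦1, 2↦2}  ⇒  6 nodes, 5 edges  {0-r->1 1-p->3 1-p->4 1-p->5 1-p->6}
[2] R2 @ {0↦1, 1↦3}  ⇒  5 nodes, 4 edges  {0-r->1 1-p->4 1-p->5 1-p->6}
[3] R2 @ {0↦1, 1↦4}  ⇒  4 nodes, 3 edges  {0-r->1 1-p->5 1-p->6}
[4] R2 @ {0↦1, 1↦5}  ⇒  3 nodes, 2 edges  {0-r->1 1-p->6}
[5] R2 @ {0↦1, 1↦6}  ⇒  2 nodes, 1 edges  {0-r->1}
final graph: no rule applies after step 5
NF edges: [(0, 1, 'r')]

Answer: r:1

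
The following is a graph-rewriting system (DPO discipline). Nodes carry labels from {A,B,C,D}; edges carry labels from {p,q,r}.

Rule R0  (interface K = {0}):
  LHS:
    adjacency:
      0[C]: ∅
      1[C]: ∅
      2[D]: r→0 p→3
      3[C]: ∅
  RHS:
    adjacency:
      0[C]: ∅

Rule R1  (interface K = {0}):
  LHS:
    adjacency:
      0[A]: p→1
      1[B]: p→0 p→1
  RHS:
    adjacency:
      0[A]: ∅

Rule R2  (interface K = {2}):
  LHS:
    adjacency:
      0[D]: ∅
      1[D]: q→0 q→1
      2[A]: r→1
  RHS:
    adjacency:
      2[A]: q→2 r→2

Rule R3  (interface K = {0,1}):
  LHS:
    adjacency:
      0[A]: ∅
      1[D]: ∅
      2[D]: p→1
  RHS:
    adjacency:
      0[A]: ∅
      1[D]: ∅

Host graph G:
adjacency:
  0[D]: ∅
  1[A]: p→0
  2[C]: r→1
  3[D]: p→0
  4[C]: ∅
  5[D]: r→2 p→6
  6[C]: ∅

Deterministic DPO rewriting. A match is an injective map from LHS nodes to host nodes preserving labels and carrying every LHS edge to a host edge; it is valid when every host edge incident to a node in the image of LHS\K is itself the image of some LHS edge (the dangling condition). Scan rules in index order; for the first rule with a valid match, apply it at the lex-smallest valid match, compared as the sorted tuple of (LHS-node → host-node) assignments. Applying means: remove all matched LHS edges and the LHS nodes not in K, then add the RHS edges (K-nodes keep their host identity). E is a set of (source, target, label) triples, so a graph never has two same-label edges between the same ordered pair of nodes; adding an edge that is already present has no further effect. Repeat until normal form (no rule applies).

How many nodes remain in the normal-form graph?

Answer: 3

Derivation:
initial: |V|=7 |E|=5  E = 1-p->0 2-r->1 3-p->0 5-r->2 5-p->6
step 1: apply R0 at {0↦2, 1↦4, 2↦5, 3↦6}  → |V|=4 |E|=3  E = 1-p->0 2-r->1 3-p->0
step 2: apply R3 at {0↦1, 1↦0, 2↦3}  → |V|=3 |E|=2  E = 1-p->0 2-r->1
normal form: no rule applies after step 2
NF nodes: {0:D, 1:A, 2:C}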